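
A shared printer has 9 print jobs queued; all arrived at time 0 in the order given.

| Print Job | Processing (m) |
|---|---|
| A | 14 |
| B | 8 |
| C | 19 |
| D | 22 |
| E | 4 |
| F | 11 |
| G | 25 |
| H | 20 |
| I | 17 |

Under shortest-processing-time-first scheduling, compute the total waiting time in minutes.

SPT (increasing processing time): E B F A I C H D G.
E: waits 0, runs 0→4
B: waits 4, runs 4→12
F: waits 12, runs 12→23
A: waits 23, runs 23→37
I: waits 37, runs 37→54
C: waits 54, runs 54→73
H: waits 73, runs 73→93
D: waits 93, runs 93→115
G: waits 115, runs 115→140
Sum = 0+4+12+23+37+54+73+93+115 = 411.

411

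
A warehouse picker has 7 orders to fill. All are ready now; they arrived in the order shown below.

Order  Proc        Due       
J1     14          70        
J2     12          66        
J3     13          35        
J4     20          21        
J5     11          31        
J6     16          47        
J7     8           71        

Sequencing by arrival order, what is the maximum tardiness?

39

FIFO (arrival order): J1 J2 J3 J4 J5 J6 J7.
J1: 0→14, due 70, tardiness 0
J2: 14→26, due 66, tardiness 0
J3: 26→39, due 35, tardiness 4
J4: 39→59, due 21, tardiness 38
J5: 59→70, due 31, tardiness 39
J6: 70→86, due 47, tardiness 39
J7: 86→94, due 71, tardiness 23
Maximum = 39.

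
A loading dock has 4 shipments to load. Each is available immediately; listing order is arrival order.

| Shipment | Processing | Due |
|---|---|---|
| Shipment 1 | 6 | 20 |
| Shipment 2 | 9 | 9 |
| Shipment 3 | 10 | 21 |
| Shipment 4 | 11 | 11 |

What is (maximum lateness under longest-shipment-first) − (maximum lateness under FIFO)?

LPT (decreasing processing time): Shipment 4 Shipment 3 Shipment 2 Shipment 1.
Shipment 4: 0→11, due 11, lateness 0
Shipment 3: 11→21, due 21, lateness 0
Shipment 2: 21→30, due 9, lateness 21
Shipment 1: 30→36, due 20, lateness 16
Maximum = 21.
FIFO (arrival order): Shipment 1 Shipment 2 Shipment 3 Shipment 4.
Shipment 1: 0→6, due 20, lateness -14
Shipment 2: 6→15, due 9, lateness 6
Shipment 3: 15→25, due 21, lateness 4
Shipment 4: 25→36, due 11, lateness 25
Maximum = 25.
Difference = 21 − 25 = -4.

-4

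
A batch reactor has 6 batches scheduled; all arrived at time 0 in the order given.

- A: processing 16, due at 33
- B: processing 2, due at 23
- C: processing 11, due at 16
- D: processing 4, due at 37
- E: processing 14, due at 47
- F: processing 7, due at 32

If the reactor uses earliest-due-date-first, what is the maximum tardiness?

EDD (increasing due date): C B F A D E.
C: 0→11, due 16, tardiness 0
B: 11→13, due 23, tardiness 0
F: 13→20, due 32, tardiness 0
A: 20→36, due 33, tardiness 3
D: 36→40, due 37, tardiness 3
E: 40→54, due 47, tardiness 7
Maximum = 7.

7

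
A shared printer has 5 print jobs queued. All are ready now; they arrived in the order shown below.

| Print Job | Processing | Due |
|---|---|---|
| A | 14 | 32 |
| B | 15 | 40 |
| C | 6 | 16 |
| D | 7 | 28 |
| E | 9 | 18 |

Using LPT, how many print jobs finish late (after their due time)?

3

LPT (decreasing processing time): B A E D C.
B: 0→15, due 40, tardiness 0
A: 15→29, due 32, tardiness 0
E: 29→38, due 18, tardiness 20
D: 38→45, due 28, tardiness 17
C: 45→51, due 16, tardiness 35
Late print jobs: 3.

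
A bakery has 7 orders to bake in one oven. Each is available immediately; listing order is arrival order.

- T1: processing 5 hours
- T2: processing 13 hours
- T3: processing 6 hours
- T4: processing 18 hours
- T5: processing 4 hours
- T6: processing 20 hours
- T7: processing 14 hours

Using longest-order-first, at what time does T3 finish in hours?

71

LPT (decreasing processing time): T6 T4 T7 T2 T3 T1 T5.
T6: 0→20
T4: 20→38
T7: 38→52
T2: 52→65
T3: 65→71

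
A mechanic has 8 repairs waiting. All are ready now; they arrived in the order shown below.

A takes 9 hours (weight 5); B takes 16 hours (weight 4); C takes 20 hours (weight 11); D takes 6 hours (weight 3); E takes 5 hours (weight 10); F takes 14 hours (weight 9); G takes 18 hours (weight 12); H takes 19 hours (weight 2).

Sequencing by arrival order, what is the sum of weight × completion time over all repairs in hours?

3253

FIFO (arrival order): A B C D E F G H.
A: finishes 9, weight 5, w·C = 45
B: finishes 25, weight 4, w·C = 100
C: finishes 45, weight 11, w·C = 495
D: finishes 51, weight 3, w·C = 153
E: finishes 56, weight 10, w·C = 560
F: finishes 70, weight 9, w·C = 630
G: finishes 88, weight 12, w·C = 1056
H: finishes 107, weight 2, w·C = 214
Sum = 45+100+495+153+560+630+1056+214 = 3253.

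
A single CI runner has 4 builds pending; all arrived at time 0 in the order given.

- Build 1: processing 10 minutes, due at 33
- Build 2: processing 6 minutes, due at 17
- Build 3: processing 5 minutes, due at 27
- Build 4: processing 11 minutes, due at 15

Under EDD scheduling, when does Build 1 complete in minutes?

32

EDD (increasing due date): Build 4 Build 2 Build 3 Build 1.
Build 4: 0→11
Build 2: 11→17
Build 3: 17→22
Build 1: 22→32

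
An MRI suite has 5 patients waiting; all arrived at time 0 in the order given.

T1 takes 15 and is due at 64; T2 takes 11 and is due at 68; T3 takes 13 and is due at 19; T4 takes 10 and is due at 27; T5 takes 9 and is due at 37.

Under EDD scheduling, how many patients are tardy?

EDD (increasing due date): T3 T4 T5 T1 T2.
T3: 0→13, due 19, tardiness 0
T4: 13→23, due 27, tardiness 0
T5: 23→32, due 37, tardiness 0
T1: 32→47, due 64, tardiness 0
T2: 47→58, due 68, tardiness 0
Late patients: 0.

0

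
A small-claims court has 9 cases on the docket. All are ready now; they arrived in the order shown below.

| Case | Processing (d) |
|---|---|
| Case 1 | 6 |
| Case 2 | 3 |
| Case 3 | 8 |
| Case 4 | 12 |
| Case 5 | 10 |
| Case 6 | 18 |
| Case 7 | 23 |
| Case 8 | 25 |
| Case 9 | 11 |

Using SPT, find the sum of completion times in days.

419

SPT (increasing processing time): Case 2 Case 1 Case 3 Case 5 Case 9 Case 4 Case 6 Case 7 Case 8.
Case 2: 0→3
Case 1: 3→9
Case 3: 9→17
Case 5: 17→27
Case 9: 27→38
Case 4: 38→50
Case 6: 50→68
Case 7: 68→91
Case 8: 91→116
Sum = 3+9+17+27+38+50+68+91+116 = 419.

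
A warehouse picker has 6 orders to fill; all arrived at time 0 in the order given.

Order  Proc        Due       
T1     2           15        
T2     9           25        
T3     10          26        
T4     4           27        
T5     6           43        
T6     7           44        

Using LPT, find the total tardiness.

32

LPT (decreasing processing time): T3 T2 T6 T5 T4 T1.
T3: 0→10, due 26, tardiness 0
T2: 10→19, due 25, tardiness 0
T6: 19→26, due 44, tardiness 0
T5: 26→32, due 43, tardiness 0
T4: 32→36, due 27, tardiness 9
T1: 36→38, due 15, tardiness 23
Sum = 0+0+0+0+9+23 = 32.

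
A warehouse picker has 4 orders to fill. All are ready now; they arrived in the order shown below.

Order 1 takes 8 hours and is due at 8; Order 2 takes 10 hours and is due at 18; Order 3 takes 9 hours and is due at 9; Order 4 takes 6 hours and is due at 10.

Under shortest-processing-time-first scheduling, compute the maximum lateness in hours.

15

SPT (increasing processing time): Order 4 Order 1 Order 3 Order 2.
Order 4: 0→6, due 10, lateness -4
Order 1: 6→14, due 8, lateness 6
Order 3: 14→23, due 9, lateness 14
Order 2: 23→33, due 18, lateness 15
Maximum = 15.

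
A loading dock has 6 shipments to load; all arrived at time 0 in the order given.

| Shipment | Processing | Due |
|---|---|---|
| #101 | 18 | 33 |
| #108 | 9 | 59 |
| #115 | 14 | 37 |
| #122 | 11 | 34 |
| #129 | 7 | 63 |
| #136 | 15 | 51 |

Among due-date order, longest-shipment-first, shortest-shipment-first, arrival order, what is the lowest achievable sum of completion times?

EDD (increasing due date): #101 #122 #115 #136 #108 #129.
#101: 0→18
#122: 18→29
#115: 29→43
#136: 43→58
#108: 58→67
#129: 67→74
Sum = 18+29+43+58+67+74 = 289.
LPT (decreasing processing time): #101 #136 #115 #122 #108 #129.
#101: 0→18
#136: 18→33
#115: 33→47
#122: 47→58
#108: 58→67
#129: 67→74
Sum = 18+33+47+58+67+74 = 297.
SPT (increasing processing time): #129 #108 #122 #115 #136 #101.
#129: 0→7
#108: 7→16
#122: 16→27
#115: 27→41
#136: 41→56
#101: 56→74
Sum = 7+16+27+41+56+74 = 221.
FIFO (arrival order): #101 #108 #115 #122 #129 #136.
#101: 0→18
#108: 18→27
#115: 27→41
#122: 41→52
#129: 52→59
#136: 59→74
Sum = 18+27+41+52+59+74 = 271.
EDD 289, LPT 297, SPT 221, FIFO 271 → minimum 221.

221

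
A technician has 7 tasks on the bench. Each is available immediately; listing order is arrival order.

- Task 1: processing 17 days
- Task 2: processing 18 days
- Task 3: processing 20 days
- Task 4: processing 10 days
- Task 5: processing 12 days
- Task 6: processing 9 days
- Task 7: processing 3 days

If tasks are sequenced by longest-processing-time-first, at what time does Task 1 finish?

LPT (decreasing processing time): Task 3 Task 2 Task 1 Task 5 Task 4 Task 6 Task 7.
Task 3: 0→20
Task 2: 20→38
Task 1: 38→55

55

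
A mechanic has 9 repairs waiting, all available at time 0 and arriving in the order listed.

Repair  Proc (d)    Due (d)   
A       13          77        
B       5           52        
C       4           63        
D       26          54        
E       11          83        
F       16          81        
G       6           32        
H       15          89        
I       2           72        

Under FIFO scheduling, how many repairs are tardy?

FIFO (arrival order): A B C D E F G H I.
A: 0→13, due 77, tardiness 0
B: 13→18, due 52, tardiness 0
C: 18→22, due 63, tardiness 0
D: 22→48, due 54, tardiness 0
E: 48→59, due 83, tardiness 0
F: 59→75, due 81, tardiness 0
G: 75→81, due 32, tardiness 49
H: 81→96, due 89, tardiness 7
I: 96→98, due 72, tardiness 26
Late repairs: 3.

3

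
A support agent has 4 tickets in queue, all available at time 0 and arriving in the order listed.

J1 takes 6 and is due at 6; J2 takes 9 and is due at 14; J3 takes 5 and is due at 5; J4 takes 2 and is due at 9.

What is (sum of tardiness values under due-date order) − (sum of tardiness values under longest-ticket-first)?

EDD (increasing due date): J3 J1 J4 J2.
J3: 0→5, due 5, tardiness 0
J1: 5→11, due 6, tardiness 5
J4: 11→13, due 9, tardiness 4
J2: 13→22, due 14, tardiness 8
Sum = 0+5+4+8 = 17.
LPT (decreasing processing time): J2 J1 J3 J4.
J2: 0→9, due 14, tardiness 0
J1: 9→15, due 6, tardiness 9
J3: 15→20, due 5, tardiness 15
J4: 20→22, due 9, tardiness 13
Sum = 0+9+15+13 = 37.
Difference = 17 − 37 = -20.

-20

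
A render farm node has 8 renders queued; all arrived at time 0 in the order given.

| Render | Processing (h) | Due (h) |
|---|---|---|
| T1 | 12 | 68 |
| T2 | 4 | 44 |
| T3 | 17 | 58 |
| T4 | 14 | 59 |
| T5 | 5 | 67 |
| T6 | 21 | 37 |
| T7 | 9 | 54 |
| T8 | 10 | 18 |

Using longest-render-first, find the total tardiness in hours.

154

LPT (decreasing processing time): T6 T3 T4 T1 T8 T7 T5 T2.
T6: 0→21, due 37, tardiness 0
T3: 21→38, due 58, tardiness 0
T4: 38→52, due 59, tardiness 0
T1: 52→64, due 68, tardiness 0
T8: 64→74, due 18, tardiness 56
T7: 74→83, due 54, tardiness 29
T5: 83→88, due 67, tardiness 21
T2: 88→92, due 44, tardiness 48
Sum = 0+0+0+0+56+29+21+48 = 154.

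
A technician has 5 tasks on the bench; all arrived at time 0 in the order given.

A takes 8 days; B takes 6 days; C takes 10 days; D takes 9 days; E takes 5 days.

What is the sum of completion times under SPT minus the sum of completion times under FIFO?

SPT (increasing processing time): E B A D C.
E: 0→5
B: 5→11
A: 11→19
D: 19→28
C: 28→38
Sum = 5+11+19+28+38 = 101.
FIFO (arrival order): A B C D E.
A: 0→8
B: 8→14
C: 14→24
D: 24→33
E: 33→38
Sum = 8+14+24+33+38 = 117.
Difference = 101 − 117 = -16.

-16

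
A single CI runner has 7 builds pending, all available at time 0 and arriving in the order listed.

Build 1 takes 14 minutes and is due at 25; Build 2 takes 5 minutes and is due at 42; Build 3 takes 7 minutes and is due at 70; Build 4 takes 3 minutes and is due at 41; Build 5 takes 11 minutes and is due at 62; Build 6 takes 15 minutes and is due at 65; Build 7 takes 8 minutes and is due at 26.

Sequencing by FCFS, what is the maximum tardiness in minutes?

37

FIFO (arrival order): Build 1 Build 2 Build 3 Build 4 Build 5 Build 6 Build 7.
Build 1: 0→14, due 25, tardiness 0
Build 2: 14→19, due 42, tardiness 0
Build 3: 19→26, due 70, tardiness 0
Build 4: 26→29, due 41, tardiness 0
Build 5: 29→40, due 62, tardiness 0
Build 6: 40→55, due 65, tardiness 0
Build 7: 55→63, due 26, tardiness 37
Maximum = 37.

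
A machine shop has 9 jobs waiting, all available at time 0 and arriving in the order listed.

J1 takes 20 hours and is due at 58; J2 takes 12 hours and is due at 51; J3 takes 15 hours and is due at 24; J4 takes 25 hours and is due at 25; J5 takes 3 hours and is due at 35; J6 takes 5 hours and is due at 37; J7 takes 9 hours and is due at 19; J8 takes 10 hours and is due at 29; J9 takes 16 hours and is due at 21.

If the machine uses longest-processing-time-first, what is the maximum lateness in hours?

LPT (decreasing processing time): J4 J1 J9 J3 J2 J8 J7 J6 J5.
J4: 0→25, due 25, lateness 0
J1: 25→45, due 58, lateness -13
J9: 45→61, due 21, lateness 40
J3: 61→76, due 24, lateness 52
J2: 76→88, due 51, lateness 37
J8: 88→98, due 29, lateness 69
J7: 98→107, due 19, lateness 88
J6: 107→112, due 37, lateness 75
J5: 112→115, due 35, lateness 80
Maximum = 88.

88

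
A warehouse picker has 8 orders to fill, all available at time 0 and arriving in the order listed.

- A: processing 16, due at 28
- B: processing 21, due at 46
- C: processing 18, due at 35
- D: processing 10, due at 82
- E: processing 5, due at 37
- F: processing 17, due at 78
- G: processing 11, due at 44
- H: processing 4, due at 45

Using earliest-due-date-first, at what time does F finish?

EDD (increasing due date): A C E G H B F D.
A: 0→16
C: 16→34
E: 34→39
G: 39→50
H: 50→54
B: 54→75
F: 75→92

92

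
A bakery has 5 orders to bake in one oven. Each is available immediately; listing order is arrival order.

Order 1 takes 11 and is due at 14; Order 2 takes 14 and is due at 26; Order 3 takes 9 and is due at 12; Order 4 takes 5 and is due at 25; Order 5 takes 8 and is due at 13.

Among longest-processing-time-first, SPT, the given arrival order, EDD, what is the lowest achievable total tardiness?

47

LPT (decreasing processing time): Order 2 Order 1 Order 3 Order 5 Order 4.
Order 2: 0→14, due 26, tardiness 0
Order 1: 14→25, due 14, tardiness 11
Order 3: 25→34, due 12, tardiness 22
Order 5: 34→42, due 13, tardiness 29
Order 4: 42→47, due 25, tardiness 22
Sum = 0+11+22+29+22 = 84.
SPT (increasing processing time): Order 4 Order 5 Order 3 Order 1 Order 2.
Order 4: 0→5, due 25, tardiness 0
Order 5: 5→13, due 13, tardiness 0
Order 3: 13→22, due 12, tardiness 10
Order 1: 22→33, due 14, tardiness 19
Order 2: 33→47, due 26, tardiness 21
Sum = 0+0+10+19+21 = 50.
FIFO (arrival order): Order 1 Order 2 Order 3 Order 4 Order 5.
Order 1: 0→11, due 14, tardiness 0
Order 2: 11→25, due 26, tardiness 0
Order 3: 25→34, due 12, tardiness 22
Order 4: 34→39, due 25, tardiness 14
Order 5: 39→47, due 13, tardiness 34
Sum = 0+0+22+14+34 = 70.
EDD (increasing due date): Order 3 Order 5 Order 1 Order 4 Order 2.
Order 3: 0→9, due 12, tardiness 0
Order 5: 9→17, due 13, tardiness 4
Order 1: 17→28, due 14, tardiness 14
Order 4: 28→33, due 25, tardiness 8
Order 2: 33→47, due 26, tardiness 21
Sum = 0+4+14+8+21 = 47.
LPT 84, SPT 50, FIFO 70, EDD 47 → minimum 47.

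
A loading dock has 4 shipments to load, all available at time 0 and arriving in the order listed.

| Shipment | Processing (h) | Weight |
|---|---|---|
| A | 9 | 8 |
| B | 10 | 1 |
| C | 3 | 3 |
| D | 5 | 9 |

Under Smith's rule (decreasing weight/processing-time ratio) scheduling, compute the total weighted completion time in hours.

232

WSPT (decreasing weight/processing-time ratio): D C A B.
D: finishes 5, weight 9, w·C = 45
C: finishes 8, weight 3, w·C = 24
A: finishes 17, weight 8, w·C = 136
B: finishes 27, weight 1, w·C = 27
Sum = 45+24+136+27 = 232.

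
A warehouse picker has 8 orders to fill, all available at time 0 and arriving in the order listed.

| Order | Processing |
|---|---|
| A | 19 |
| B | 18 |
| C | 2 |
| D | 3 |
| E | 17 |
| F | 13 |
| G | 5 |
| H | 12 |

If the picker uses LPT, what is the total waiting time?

427

LPT (decreasing processing time): A B E F H G D C.
A: waits 0, runs 0→19
B: waits 19, runs 19→37
E: waits 37, runs 37→54
F: waits 54, runs 54→67
H: waits 67, runs 67→79
G: waits 79, runs 79→84
D: waits 84, runs 84→87
C: waits 87, runs 87→89
Sum = 0+19+37+54+67+79+84+87 = 427.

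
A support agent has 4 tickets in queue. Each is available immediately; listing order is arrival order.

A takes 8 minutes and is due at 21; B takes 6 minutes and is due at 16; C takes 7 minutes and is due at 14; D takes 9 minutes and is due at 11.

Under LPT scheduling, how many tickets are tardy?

2

LPT (decreasing processing time): D A C B.
D: 0→9, due 11, tardiness 0
A: 9→17, due 21, tardiness 0
C: 17→24, due 14, tardiness 10
B: 24→30, due 16, tardiness 14
Late tickets: 2.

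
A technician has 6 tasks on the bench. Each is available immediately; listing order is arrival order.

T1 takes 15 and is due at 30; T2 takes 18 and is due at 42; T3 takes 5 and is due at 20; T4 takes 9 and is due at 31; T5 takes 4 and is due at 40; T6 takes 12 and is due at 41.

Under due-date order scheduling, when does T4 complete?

EDD (increasing due date): T3 T1 T4 T5 T6 T2.
T3: 0→5
T1: 5→20
T4: 20→29

29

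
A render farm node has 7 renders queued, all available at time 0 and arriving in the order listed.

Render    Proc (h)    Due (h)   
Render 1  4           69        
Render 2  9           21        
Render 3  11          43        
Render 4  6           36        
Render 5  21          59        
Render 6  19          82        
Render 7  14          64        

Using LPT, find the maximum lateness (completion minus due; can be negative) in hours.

LPT (decreasing processing time): Render 5 Render 6 Render 7 Render 3 Render 2 Render 4 Render 1.
Render 5: 0→21, due 59, lateness -38
Render 6: 21→40, due 82, lateness -42
Render 7: 40→54, due 64, lateness -10
Render 3: 54→65, due 43, lateness 22
Render 2: 65→74, due 21, lateness 53
Render 4: 74→80, due 36, lateness 44
Render 1: 80→84, due 69, lateness 15
Maximum = 53.

53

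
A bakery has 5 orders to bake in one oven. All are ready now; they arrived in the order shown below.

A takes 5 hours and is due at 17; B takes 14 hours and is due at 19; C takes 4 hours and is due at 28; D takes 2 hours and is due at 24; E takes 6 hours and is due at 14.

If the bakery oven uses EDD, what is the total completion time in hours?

100

EDD (increasing due date): E A B D C.
E: 0→6
A: 6→11
B: 11→25
D: 25→27
C: 27→31
Sum = 6+11+25+27+31 = 100.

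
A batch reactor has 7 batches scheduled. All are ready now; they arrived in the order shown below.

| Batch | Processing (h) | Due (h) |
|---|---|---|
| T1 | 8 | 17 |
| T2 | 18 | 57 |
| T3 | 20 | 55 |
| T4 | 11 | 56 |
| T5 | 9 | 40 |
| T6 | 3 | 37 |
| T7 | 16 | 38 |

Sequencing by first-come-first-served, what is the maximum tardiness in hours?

FIFO (arrival order): T1 T2 T3 T4 T5 T6 T7.
T1: 0→8, due 17, tardiness 0
T2: 8→26, due 57, tardiness 0
T3: 26→46, due 55, tardiness 0
T4: 46→57, due 56, tardiness 1
T5: 57→66, due 40, tardiness 26
T6: 66→69, due 37, tardiness 32
T7: 69→85, due 38, tardiness 47
Maximum = 47.

47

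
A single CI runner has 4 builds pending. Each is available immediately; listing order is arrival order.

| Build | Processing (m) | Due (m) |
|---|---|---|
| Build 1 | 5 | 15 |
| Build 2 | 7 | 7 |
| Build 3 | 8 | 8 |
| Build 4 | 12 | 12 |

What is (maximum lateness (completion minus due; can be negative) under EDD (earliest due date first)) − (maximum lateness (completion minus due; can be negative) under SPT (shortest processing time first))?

EDD (increasing due date): Build 2 Build 3 Build 4 Build 1.
Build 2: 0→7, due 7, lateness 0
Build 3: 7→15, due 8, lateness 7
Build 4: 15→27, due 12, lateness 15
Build 1: 27→32, due 15, lateness 17
Maximum = 17.
SPT (increasing processing time): Build 1 Build 2 Build 3 Build 4.
Build 1: 0→5, due 15, lateness -10
Build 2: 5→12, due 7, lateness 5
Build 3: 12→20, due 8, lateness 12
Build 4: 20→32, due 12, lateness 20
Maximum = 20.
Difference = 17 − 20 = -3.

-3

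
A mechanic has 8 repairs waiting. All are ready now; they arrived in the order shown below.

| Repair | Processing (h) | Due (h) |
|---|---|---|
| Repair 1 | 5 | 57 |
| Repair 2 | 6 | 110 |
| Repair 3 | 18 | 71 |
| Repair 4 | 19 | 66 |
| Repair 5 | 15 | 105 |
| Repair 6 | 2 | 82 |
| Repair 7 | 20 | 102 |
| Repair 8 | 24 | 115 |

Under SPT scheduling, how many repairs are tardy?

SPT (increasing processing time): Repair 6 Repair 1 Repair 2 Repair 5 Repair 3 Repair 4 Repair 7 Repair 8.
Repair 6: 0→2, due 82, tardiness 0
Repair 1: 2→7, due 57, tardiness 0
Repair 2: 7→13, due 110, tardiness 0
Repair 5: 13→28, due 105, tardiness 0
Repair 3: 28→46, due 71, tardiness 0
Repair 4: 46→65, due 66, tardiness 0
Repair 7: 65→85, due 102, tardiness 0
Repair 8: 85→109, due 115, tardiness 0
Late repairs: 0.

0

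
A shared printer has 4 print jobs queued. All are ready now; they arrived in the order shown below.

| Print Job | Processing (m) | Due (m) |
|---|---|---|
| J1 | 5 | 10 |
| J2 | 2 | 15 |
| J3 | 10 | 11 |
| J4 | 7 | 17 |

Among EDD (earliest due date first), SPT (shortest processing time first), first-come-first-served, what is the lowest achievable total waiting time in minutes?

EDD (increasing due date): J1 J3 J2 J4.
J1: waits 0, runs 0→5
J3: waits 5, runs 5→15
J2: waits 15, runs 15→17
J4: waits 17, runs 17→24
Sum = 0+5+15+17 = 37.
SPT (increasing processing time): J2 J1 J4 J3.
J2: waits 0, runs 0→2
J1: waits 2, runs 2→7
J4: waits 7, runs 7→14
J3: waits 14, runs 14→24
Sum = 0+2+7+14 = 23.
FIFO (arrival order): J1 J2 J3 J4.
J1: waits 0, runs 0→5
J2: waits 5, runs 5→7
J3: waits 7, runs 7→17
J4: waits 17, runs 17→24
Sum = 0+5+7+17 = 29.
EDD 37, SPT 23, FIFO 29 → minimum 23.

23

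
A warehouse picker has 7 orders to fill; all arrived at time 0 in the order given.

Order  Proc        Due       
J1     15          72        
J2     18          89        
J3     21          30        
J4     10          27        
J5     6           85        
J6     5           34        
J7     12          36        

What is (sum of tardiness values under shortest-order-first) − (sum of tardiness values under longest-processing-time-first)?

SPT (increasing processing time): J6 J5 J4 J7 J1 J2 J3.
J6: 0→5, due 34, tardiness 0
J5: 5→11, due 85, tardiness 0
J4: 11→21, due 27, tardiness 0
J7: 21→33, due 36, tardiness 0
J1: 33→48, due 72, tardiness 0
J2: 48→66, due 89, tardiness 0
J3: 66→87, due 30, tardiness 57
Sum = 0+0+0+0+0+0+57 = 57.
LPT (decreasing processing time): J3 J2 J1 J7 J4 J5 J6.
J3: 0→21, due 30, tardiness 0
J2: 21→39, due 89, tardiness 0
J1: 39→54, due 72, tardiness 0
J7: 54→66, due 36, tardiness 30
J4: 66→76, due 27, tardiness 49
J5: 76→82, due 85, tardiness 0
J6: 82→87, due 34, tardiness 53
Sum = 0+0+0+30+49+0+53 = 132.
Difference = 57 − 132 = -75.

-75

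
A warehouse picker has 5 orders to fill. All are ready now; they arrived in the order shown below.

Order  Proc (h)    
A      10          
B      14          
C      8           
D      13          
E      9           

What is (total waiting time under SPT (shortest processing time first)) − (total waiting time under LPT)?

-32

SPT (increasing processing time): C E A D B.
C: waits 0, runs 0→8
E: waits 8, runs 8→17
A: waits 17, runs 17→27
D: waits 27, runs 27→40
B: waits 40, runs 40→54
Sum = 0+8+17+27+40 = 92.
LPT (decreasing processing time): B D A E C.
B: waits 0, runs 0→14
D: waits 14, runs 14→27
A: waits 27, runs 27→37
E: waits 37, runs 37→46
C: waits 46, runs 46→54
Sum = 0+14+27+37+46 = 124.
Difference = 92 − 124 = -32.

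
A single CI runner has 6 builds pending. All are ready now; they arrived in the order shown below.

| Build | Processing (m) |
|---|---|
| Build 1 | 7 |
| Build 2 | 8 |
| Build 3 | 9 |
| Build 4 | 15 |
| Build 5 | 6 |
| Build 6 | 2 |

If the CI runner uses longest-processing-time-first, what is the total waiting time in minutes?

LPT (decreasing processing time): Build 4 Build 3 Build 2 Build 1 Build 5 Build 6.
Build 4: waits 0, runs 0→15
Build 3: waits 15, runs 15→24
Build 2: waits 24, runs 24→32
Build 1: waits 32, runs 32→39
Build 5: waits 39, runs 39→45
Build 6: waits 45, runs 45→47
Sum = 0+15+24+32+39+45 = 155.

155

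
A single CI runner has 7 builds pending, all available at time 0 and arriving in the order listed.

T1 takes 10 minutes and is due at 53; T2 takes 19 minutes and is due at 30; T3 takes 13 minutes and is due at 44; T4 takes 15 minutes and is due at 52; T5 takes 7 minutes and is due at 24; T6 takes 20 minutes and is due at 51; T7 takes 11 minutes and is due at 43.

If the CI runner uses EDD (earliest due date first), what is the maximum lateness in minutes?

EDD (increasing due date): T5 T2 T7 T3 T6 T4 T1.
T5: 0→7, due 24, lateness -17
T2: 7→26, due 30, lateness -4
T7: 26→37, due 43, lateness -6
T3: 37→50, due 44, lateness 6
T6: 50→70, due 51, lateness 19
T4: 70→85, due 52, lateness 33
T1: 85→95, due 53, lateness 42
Maximum = 42.

42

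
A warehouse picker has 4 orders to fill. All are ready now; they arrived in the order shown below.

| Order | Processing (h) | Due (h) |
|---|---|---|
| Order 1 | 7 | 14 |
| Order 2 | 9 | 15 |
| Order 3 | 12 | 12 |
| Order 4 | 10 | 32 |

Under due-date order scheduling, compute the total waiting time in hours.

59

EDD (increasing due date): Order 3 Order 1 Order 2 Order 4.
Order 3: waits 0, runs 0→12
Order 1: waits 12, runs 12→19
Order 2: waits 19, runs 19→28
Order 4: waits 28, runs 28→38
Sum = 0+12+19+28 = 59.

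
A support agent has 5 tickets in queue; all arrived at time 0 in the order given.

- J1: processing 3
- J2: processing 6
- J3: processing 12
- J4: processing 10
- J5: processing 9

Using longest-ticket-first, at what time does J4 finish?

22

LPT (decreasing processing time): J3 J4 J5 J2 J1.
J3: 0→12
J4: 12→22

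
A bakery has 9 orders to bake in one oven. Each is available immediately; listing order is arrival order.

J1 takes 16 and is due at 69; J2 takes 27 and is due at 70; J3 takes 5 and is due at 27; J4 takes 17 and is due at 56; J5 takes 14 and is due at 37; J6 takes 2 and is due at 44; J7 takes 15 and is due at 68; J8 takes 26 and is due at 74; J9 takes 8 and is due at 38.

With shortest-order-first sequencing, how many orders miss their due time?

SPT (increasing processing time): J6 J3 J9 J5 J7 J1 J4 J8 J2.
J6: 0→2, due 44, tardiness 0
J3: 2→7, due 27, tardiness 0
J9: 7→15, due 38, tardiness 0
J5: 15→29, due 37, tardiness 0
J7: 29→44, due 68, tardiness 0
J1: 44→60, due 69, tardiness 0
J4: 60→77, due 56, tardiness 21
J8: 77→103, due 74, tardiness 29
J2: 103→130, due 70, tardiness 60
Late orders: 3.

3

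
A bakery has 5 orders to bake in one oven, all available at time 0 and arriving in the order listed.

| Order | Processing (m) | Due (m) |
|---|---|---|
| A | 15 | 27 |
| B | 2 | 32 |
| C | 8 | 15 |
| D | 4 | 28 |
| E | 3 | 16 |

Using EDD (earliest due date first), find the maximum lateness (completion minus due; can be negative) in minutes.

EDD (increasing due date): C E A D B.
C: 0→8, due 15, lateness -7
E: 8→11, due 16, lateness -5
A: 11→26, due 27, lateness -1
D: 26→30, due 28, lateness 2
B: 30→32, due 32, lateness 0
Maximum = 2.

2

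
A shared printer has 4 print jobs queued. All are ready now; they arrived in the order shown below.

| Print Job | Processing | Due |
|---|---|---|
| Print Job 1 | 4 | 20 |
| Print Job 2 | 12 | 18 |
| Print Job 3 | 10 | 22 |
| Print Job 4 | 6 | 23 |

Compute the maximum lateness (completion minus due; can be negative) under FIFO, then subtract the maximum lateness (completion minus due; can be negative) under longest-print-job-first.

FIFO (arrival order): Print Job 1 Print Job 2 Print Job 3 Print Job 4.
Print Job 1: 0→4, due 20, lateness -16
Print Job 2: 4→16, due 18, lateness -2
Print Job 3: 16→26, due 22, lateness 4
Print Job 4: 26→32, due 23, lateness 9
Maximum = 9.
LPT (decreasing processing time): Print Job 2 Print Job 3 Print Job 4 Print Job 1.
Print Job 2: 0→12, due 18, lateness -6
Print Job 3: 12→22, due 22, lateness 0
Print Job 4: 22→28, due 23, lateness 5
Print Job 1: 28→32, due 20, lateness 12
Maximum = 12.
Difference = 9 − 12 = -3.

-3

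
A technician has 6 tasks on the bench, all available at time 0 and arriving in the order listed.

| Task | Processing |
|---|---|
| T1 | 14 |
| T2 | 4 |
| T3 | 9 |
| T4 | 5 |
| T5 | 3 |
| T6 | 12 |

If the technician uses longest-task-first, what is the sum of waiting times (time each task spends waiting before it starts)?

159

LPT (decreasing processing time): T1 T6 T3 T4 T2 T5.
T1: waits 0, runs 0→14
T6: waits 14, runs 14→26
T3: waits 26, runs 26→35
T4: waits 35, runs 35→40
T2: waits 40, runs 40→44
T5: waits 44, runs 44→47
Sum = 0+14+26+35+40+44 = 159.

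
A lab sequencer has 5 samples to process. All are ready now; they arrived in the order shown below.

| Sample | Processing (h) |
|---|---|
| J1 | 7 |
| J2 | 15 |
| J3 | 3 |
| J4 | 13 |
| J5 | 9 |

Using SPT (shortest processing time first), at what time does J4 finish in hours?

SPT (increasing processing time): J3 J1 J5 J4 J2.
J3: 0→3
J1: 3→10
J5: 10→19
J4: 19→32

32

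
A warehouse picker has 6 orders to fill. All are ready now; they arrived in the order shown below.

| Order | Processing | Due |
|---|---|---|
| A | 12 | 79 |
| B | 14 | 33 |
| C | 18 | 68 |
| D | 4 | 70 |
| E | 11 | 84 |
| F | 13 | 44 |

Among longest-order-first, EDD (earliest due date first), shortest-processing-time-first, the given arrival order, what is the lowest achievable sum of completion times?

LPT (decreasing processing time): C B F A E D.
C: 0→18
B: 18→32
F: 32→45
A: 45→57
E: 57→68
D: 68→72
Sum = 18+32+45+57+68+72 = 292.
EDD (increasing due date): B F C D A E.
B: 0→14
F: 14→27
C: 27→45
D: 45→49
A: 49→61
E: 61→72
Sum = 14+27+45+49+61+72 = 268.
SPT (increasing processing time): D E A F B C.
D: 0→4
E: 4→15
A: 15→27
F: 27→40
B: 40→54
C: 54→72
Sum = 4+15+27+40+54+72 = 212.
FIFO (arrival order): A B C D E F.
A: 0→12
B: 12→26
C: 26→44
D: 44→48
E: 48→59
F: 59→72
Sum = 12+26+44+48+59+72 = 261.
LPT 292, EDD 268, SPT 212, FIFO 261 → minimum 212.

212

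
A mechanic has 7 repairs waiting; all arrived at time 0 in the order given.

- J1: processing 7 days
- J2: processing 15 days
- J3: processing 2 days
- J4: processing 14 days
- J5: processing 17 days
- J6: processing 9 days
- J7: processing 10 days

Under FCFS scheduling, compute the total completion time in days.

FIFO (arrival order): J1 J2 J3 J4 J5 J6 J7.
J1: 0→7
J2: 7→22
J3: 22→24
J4: 24→38
J5: 38→55
J6: 55→64
J7: 64→74
Sum = 7+22+24+38+55+64+74 = 284.

284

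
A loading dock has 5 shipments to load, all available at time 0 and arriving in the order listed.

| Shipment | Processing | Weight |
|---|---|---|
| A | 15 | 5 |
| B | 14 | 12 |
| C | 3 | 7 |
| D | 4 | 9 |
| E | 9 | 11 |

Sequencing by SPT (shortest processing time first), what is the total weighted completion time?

845

SPT (increasing processing time): C D E B A.
C: finishes 3, weight 7, w·C = 21
D: finishes 7, weight 9, w·C = 63
E: finishes 16, weight 11, w·C = 176
B: finishes 30, weight 12, w·C = 360
A: finishes 45, weight 5, w·C = 225
Sum = 21+63+176+360+225 = 845.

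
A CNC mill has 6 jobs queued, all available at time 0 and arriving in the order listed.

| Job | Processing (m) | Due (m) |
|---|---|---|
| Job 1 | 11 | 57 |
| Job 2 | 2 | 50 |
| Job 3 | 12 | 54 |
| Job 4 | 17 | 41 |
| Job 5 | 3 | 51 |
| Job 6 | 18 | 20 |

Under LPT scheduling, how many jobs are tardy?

3

LPT (decreasing processing time): Job 6 Job 4 Job 3 Job 1 Job 5 Job 2.
Job 6: 0→18, due 20, tardiness 0
Job 4: 18→35, due 41, tardiness 0
Job 3: 35→47, due 54, tardiness 0
Job 1: 47→58, due 57, tardiness 1
Job 5: 58→61, due 51, tardiness 10
Job 2: 61→63, due 50, tardiness 13
Late jobs: 3.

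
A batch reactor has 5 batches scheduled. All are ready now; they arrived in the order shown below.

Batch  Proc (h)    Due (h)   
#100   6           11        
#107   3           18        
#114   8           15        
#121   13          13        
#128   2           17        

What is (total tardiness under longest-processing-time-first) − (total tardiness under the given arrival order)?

15

LPT (decreasing processing time): #121 #114 #100 #107 #128.
#121: 0→13, due 13, tardiness 0
#114: 13→21, due 15, tardiness 6
#100: 21→27, due 11, tardiness 16
#107: 27→30, due 18, tardiness 12
#128: 30→32, due 17, tardiness 15
Sum = 0+6+16+12+15 = 49.
FIFO (arrival order): #100 #107 #114 #121 #128.
#100: 0→6, due 11, tardiness 0
#107: 6→9, due 18, tardiness 0
#114: 9→17, due 15, tardiness 2
#121: 17→30, due 13, tardiness 17
#128: 30→32, due 17, tardiness 15
Sum = 0+0+2+17+15 = 34.
Difference = 49 − 34 = 15.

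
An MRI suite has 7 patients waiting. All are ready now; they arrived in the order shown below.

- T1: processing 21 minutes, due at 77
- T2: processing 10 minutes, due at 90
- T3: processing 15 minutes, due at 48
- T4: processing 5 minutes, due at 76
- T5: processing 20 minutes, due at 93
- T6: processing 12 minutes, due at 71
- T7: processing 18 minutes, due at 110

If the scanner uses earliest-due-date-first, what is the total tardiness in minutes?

0

EDD (increasing due date): T3 T6 T4 T1 T2 T5 T7.
T3: 0→15, due 48, tardiness 0
T6: 15→27, due 71, tardiness 0
T4: 27→32, due 76, tardiness 0
T1: 32→53, due 77, tardiness 0
T2: 53→63, due 90, tardiness 0
T5: 63→83, due 93, tardiness 0
T7: 83→101, due 110, tardiness 0
Sum = 0+0+0+0+0+0+0 = 0.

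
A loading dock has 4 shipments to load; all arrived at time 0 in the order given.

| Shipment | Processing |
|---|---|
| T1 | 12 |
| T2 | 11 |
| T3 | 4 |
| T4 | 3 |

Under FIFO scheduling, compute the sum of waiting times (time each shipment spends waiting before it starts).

62

FIFO (arrival order): T1 T2 T3 T4.
T1: waits 0, runs 0→12
T2: waits 12, runs 12→23
T3: waits 23, runs 23→27
T4: waits 27, runs 27→30
Sum = 0+12+23+27 = 62.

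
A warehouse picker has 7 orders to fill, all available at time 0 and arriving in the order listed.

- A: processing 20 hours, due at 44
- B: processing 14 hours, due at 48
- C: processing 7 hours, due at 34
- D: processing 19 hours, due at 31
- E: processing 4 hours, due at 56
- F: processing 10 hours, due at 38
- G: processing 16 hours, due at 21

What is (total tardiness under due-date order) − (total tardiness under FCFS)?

EDD (increasing due date): G D C F A B E.
G: 0→16, due 21, tardiness 0
D: 16→35, due 31, tardiness 4
C: 35→42, due 34, tardiness 8
F: 42→52, due 38, tardiness 14
A: 52→72, due 44, tardiness 28
B: 72→86, due 48, tardiness 38
E: 86→90, due 56, tardiness 34
Sum = 0+4+8+14+28+38+34 = 126.
FIFO (arrival order): A B C D E F G.
A: 0→20, due 44, tardiness 0
B: 20→34, due 48, tardiness 0
C: 34→41, due 34, tardiness 7
D: 41→60, due 31, tardiness 29
E: 60→64, due 56, tardiness 8
F: 64→74, due 38, tardiness 36
G: 74→90, due 21, tardiness 69
Sum = 0+0+7+29+8+36+69 = 149.
Difference = 126 − 149 = -23.

-23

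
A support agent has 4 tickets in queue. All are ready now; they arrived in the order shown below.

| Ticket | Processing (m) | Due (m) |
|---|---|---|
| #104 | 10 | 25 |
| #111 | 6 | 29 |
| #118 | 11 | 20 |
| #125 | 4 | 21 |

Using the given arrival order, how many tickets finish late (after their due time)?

FIFO (arrival order): #104 #111 #118 #125.
#104: 0→10, due 25, tardiness 0
#111: 10→16, due 29, tardiness 0
#118: 16→27, due 20, tardiness 7
#125: 27→31, due 21, tardiness 10
Late tickets: 2.

2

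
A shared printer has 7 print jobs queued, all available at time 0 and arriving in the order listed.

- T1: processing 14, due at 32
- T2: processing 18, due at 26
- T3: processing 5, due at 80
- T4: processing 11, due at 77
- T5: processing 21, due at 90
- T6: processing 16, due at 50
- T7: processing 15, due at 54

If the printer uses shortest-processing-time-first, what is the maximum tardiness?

SPT (increasing processing time): T3 T4 T1 T7 T6 T2 T5.
T3: 0→5, due 80, tardiness 0
T4: 5→16, due 77, tardiness 0
T1: 16→30, due 32, tardiness 0
T7: 30→45, due 54, tardiness 0
T6: 45→61, due 50, tardiness 11
T2: 61→79, due 26, tardiness 53
T5: 79→100, due 90, tardiness 10
Maximum = 53.

53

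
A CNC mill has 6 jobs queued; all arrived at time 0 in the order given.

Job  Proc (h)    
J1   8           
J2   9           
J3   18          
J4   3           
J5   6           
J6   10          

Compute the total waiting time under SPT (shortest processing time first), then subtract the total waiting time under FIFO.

-51

SPT (increasing processing time): J4 J5 J1 J2 J6 J3.
J4: waits 0, runs 0→3
J5: waits 3, runs 3→9
J1: waits 9, runs 9→17
J2: waits 17, runs 17→26
J6: waits 26, runs 26→36
J3: waits 36, runs 36→54
Sum = 0+3+9+17+26+36 = 91.
FIFO (arrival order): J1 J2 J3 J4 J5 J6.
J1: waits 0, runs 0→8
J2: waits 8, runs 8→17
J3: waits 17, runs 17→35
J4: waits 35, runs 35→38
J5: waits 38, runs 38→44
J6: waits 44, runs 44→54
Sum = 0+8+17+35+38+44 = 142.
Difference = 91 − 142 = -51.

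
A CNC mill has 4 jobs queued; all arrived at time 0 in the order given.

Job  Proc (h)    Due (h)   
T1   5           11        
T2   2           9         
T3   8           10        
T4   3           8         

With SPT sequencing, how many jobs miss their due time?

SPT (increasing processing time): T2 T4 T1 T3.
T2: 0→2, due 9, tardiness 0
T4: 2→5, due 8, tardiness 0
T1: 5→10, due 11, tardiness 0
T3: 10→18, due 10, tardiness 8
Late jobs: 1.

1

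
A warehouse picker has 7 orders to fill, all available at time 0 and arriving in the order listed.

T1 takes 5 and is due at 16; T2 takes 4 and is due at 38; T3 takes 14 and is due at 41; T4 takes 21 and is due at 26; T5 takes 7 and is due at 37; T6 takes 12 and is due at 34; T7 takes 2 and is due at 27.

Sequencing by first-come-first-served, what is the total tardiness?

99

FIFO (arrival order): T1 T2 T3 T4 T5 T6 T7.
T1: 0→5, due 16, tardiness 0
T2: 5→9, due 38, tardiness 0
T3: 9→23, due 41, tardiness 0
T4: 23→44, due 26, tardiness 18
T5: 44→51, due 37, tardiness 14
T6: 51→63, due 34, tardiness 29
T7: 63→65, due 27, tardiness 38
Sum = 0+0+0+18+14+29+38 = 99.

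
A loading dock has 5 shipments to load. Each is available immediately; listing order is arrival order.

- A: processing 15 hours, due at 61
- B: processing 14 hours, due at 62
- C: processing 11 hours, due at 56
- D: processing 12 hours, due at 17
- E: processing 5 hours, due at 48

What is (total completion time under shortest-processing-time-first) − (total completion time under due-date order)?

SPT (increasing processing time): E C D B A.
E: 0→5
C: 5→16
D: 16→28
B: 28→42
A: 42→57
Sum = 5+16+28+42+57 = 148.
EDD (increasing due date): D E C A B.
D: 0→12
E: 12→17
C: 17→28
A: 28→43
B: 43→57
Sum = 12+17+28+43+57 = 157.
Difference = 148 − 157 = -9.

-9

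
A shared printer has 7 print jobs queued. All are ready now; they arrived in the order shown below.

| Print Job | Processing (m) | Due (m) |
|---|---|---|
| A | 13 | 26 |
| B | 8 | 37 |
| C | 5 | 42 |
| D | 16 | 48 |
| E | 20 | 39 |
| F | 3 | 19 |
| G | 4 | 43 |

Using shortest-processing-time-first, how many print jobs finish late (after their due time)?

SPT (increasing processing time): F G C B A D E.
F: 0→3, due 19, tardiness 0
G: 3→7, due 43, tardiness 0
C: 7→12, due 42, tardiness 0
B: 12→20, due 37, tardiness 0
A: 20→33, due 26, tardiness 7
D: 33→49, due 48, tardiness 1
E: 49→69, due 39, tardiness 30
Late print jobs: 3.

3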